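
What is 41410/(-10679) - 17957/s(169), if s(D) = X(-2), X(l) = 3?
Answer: -191887033/32037 ≈ -5989.5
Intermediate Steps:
s(D) = 3
41410/(-10679) - 17957/s(169) = 41410/(-10679) - 17957/3 = 41410*(-1/10679) - 17957*⅓ = -41410/10679 - 17957/3 = -191887033/32037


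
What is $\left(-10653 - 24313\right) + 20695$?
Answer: $-14271$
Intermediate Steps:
$\left(-10653 - 24313\right) + 20695 = -34966 + 20695 = -14271$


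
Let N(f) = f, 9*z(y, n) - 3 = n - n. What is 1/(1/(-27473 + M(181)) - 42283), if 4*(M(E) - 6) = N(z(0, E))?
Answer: -329603/13936603661 ≈ -2.3650e-5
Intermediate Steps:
z(y, n) = ⅓ (z(y, n) = ⅓ + (n - n)/9 = ⅓ + (⅑)*0 = ⅓ + 0 = ⅓)
M(E) = 73/12 (M(E) = 6 + (¼)*(⅓) = 6 + 1/12 = 73/12)
1/(1/(-27473 + M(181)) - 42283) = 1/(1/(-27473 + 73/12) - 42283) = 1/(1/(-329603/12) - 42283) = 1/(-12/329603 - 42283) = 1/(-13936603661/329603) = -329603/13936603661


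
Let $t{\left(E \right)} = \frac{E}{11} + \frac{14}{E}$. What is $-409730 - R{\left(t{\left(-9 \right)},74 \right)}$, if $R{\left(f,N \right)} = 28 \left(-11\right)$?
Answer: $-409422$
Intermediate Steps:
$t{\left(E \right)} = \frac{14}{E} + \frac{E}{11}$ ($t{\left(E \right)} = E \frac{1}{11} + \frac{14}{E} = \frac{E}{11} + \frac{14}{E} = \frac{14}{E} + \frac{E}{11}$)
$R{\left(f,N \right)} = -308$
$-409730 - R{\left(t{\left(-9 \right)},74 \right)} = -409730 - -308 = -409730 + 308 = -409422$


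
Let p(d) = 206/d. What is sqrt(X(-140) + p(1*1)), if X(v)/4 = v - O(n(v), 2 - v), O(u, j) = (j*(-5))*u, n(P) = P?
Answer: I*sqrt(397954) ≈ 630.84*I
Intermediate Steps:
O(u, j) = -5*j*u (O(u, j) = (-5*j)*u = -5*j*u)
X(v) = 4*v + 20*v*(2 - v) (X(v) = 4*(v - (-5)*(2 - v)*v) = 4*(v - (-5)*v*(2 - v)) = 4*(v + 5*v*(2 - v)) = 4*v + 20*v*(2 - v))
sqrt(X(-140) + p(1*1)) = sqrt(4*(-140)*(11 - 5*(-140)) + 206/((1*1))) = sqrt(4*(-140)*(11 + 700) + 206/1) = sqrt(4*(-140)*711 + 206*1) = sqrt(-398160 + 206) = sqrt(-397954) = I*sqrt(397954)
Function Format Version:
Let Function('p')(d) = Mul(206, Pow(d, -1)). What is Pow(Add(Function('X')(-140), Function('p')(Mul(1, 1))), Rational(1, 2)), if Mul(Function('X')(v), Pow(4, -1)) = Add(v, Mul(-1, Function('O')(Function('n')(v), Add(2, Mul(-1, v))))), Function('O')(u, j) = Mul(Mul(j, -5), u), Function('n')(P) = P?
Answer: Mul(I, Pow(397954, Rational(1, 2))) ≈ Mul(630.84, I)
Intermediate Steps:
Function('O')(u, j) = Mul(-5, j, u) (Function('O')(u, j) = Mul(Mul(-5, j), u) = Mul(-5, j, u))
Function('X')(v) = Add(Mul(4, v), Mul(20, v, Add(2, Mul(-1, v)))) (Function('X')(v) = Mul(4, Add(v, Mul(-1, Mul(-5, Add(2, Mul(-1, v)), v)))) = Mul(4, Add(v, Mul(-1, Mul(-5, v, Add(2, Mul(-1, v)))))) = Mul(4, Add(v, Mul(5, v, Add(2, Mul(-1, v))))) = Add(Mul(4, v), Mul(20, v, Add(2, Mul(-1, v)))))
Pow(Add(Function('X')(-140), Function('p')(Mul(1, 1))), Rational(1, 2)) = Pow(Add(Mul(4, -140, Add(11, Mul(-5, -140))), Mul(206, Pow(Mul(1, 1), -1))), Rational(1, 2)) = Pow(Add(Mul(4, -140, Add(11, 700)), Mul(206, Pow(1, -1))), Rational(1, 2)) = Pow(Add(Mul(4, -140, 711), Mul(206, 1)), Rational(1, 2)) = Pow(Add(-398160, 206), Rational(1, 2)) = Pow(-397954, Rational(1, 2)) = Mul(I, Pow(397954, Rational(1, 2)))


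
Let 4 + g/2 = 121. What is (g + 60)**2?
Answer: 86436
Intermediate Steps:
g = 234 (g = -8 + 2*121 = -8 + 242 = 234)
(g + 60)**2 = (234 + 60)**2 = 294**2 = 86436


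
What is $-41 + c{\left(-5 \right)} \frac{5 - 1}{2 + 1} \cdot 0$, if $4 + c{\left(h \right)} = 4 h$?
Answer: $-41$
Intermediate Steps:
$c{\left(h \right)} = -4 + 4 h$
$-41 + c{\left(-5 \right)} \frac{5 - 1}{2 + 1} \cdot 0 = -41 + \left(-4 + 4 \left(-5\right)\right) \frac{5 - 1}{2 + 1} \cdot 0 = -41 + \left(-4 - 20\right) \frac{4}{3} \cdot 0 = -41 - 24 \cdot 4 \cdot \frac{1}{3} \cdot 0 = -41 - 24 \cdot \frac{4}{3} \cdot 0 = -41 - 0 = -41 + 0 = -41$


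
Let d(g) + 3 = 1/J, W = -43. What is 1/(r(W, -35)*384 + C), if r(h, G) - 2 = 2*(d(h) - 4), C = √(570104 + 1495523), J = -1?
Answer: -5376/26835749 - √2065627/26835749 ≈ -0.00025389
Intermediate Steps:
C = √2065627 ≈ 1437.2
d(g) = -4 (d(g) = -3 + 1/(-1) = -3 - 1 = -4)
r(h, G) = -14 (r(h, G) = 2 + 2*(-4 - 4) = 2 + 2*(-8) = 2 - 16 = -14)
1/(r(W, -35)*384 + C) = 1/(-14*384 + √2065627) = 1/(-5376 + √2065627)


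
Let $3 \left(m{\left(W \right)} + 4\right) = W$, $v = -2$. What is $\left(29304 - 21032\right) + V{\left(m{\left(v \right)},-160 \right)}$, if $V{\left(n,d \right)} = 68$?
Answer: $8340$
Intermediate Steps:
$m{\left(W \right)} = -4 + \frac{W}{3}$
$\left(29304 - 21032\right) + V{\left(m{\left(v \right)},-160 \right)} = \left(29304 - 21032\right) + 68 = 8272 + 68 = 8340$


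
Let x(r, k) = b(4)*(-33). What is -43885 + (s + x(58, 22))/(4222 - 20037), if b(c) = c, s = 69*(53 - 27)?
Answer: -694042937/15815 ≈ -43885.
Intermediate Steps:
s = 1794 (s = 69*26 = 1794)
x(r, k) = -132 (x(r, k) = 4*(-33) = -132)
-43885 + (s + x(58, 22))/(4222 - 20037) = -43885 + (1794 - 132)/(4222 - 20037) = -43885 + 1662/(-15815) = -43885 + 1662*(-1/15815) = -43885 - 1662/15815 = -694042937/15815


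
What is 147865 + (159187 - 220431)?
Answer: 86621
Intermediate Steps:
147865 + (159187 - 220431) = 147865 - 61244 = 86621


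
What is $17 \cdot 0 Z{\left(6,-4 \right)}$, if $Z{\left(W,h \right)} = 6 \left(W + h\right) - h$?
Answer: $0$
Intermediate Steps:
$Z{\left(W,h \right)} = 5 h + 6 W$ ($Z{\left(W,h \right)} = \left(6 W + 6 h\right) - h = 5 h + 6 W$)
$17 \cdot 0 Z{\left(6,-4 \right)} = 17 \cdot 0 \left(5 \left(-4\right) + 6 \cdot 6\right) = 0 \left(-20 + 36\right) = 0 \cdot 16 = 0$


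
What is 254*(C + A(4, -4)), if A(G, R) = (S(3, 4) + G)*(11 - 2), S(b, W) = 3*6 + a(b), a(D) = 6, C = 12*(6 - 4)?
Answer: 70104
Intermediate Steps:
C = 24 (C = 12*2 = 24)
S(b, W) = 24 (S(b, W) = 3*6 + 6 = 18 + 6 = 24)
A(G, R) = 216 + 9*G (A(G, R) = (24 + G)*(11 - 2) = (24 + G)*9 = 216 + 9*G)
254*(C + A(4, -4)) = 254*(24 + (216 + 9*4)) = 254*(24 + (216 + 36)) = 254*(24 + 252) = 254*276 = 70104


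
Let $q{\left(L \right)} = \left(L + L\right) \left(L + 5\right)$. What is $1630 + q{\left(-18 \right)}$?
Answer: $2098$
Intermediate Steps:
$q{\left(L \right)} = 2 L \left(5 + L\right)$
$1630 + q{\left(-18 \right)} = 1630 + 2 \left(-18\right) \left(5 - 18\right) = 1630 + 2 \left(-18\right) \left(-13\right) = 1630 + 468 = 2098$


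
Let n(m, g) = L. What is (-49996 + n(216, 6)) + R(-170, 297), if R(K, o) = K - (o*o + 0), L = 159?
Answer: -138216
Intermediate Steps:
R(K, o) = K - o**2 (R(K, o) = K - (o**2 + 0) = K - o**2)
n(m, g) = 159
(-49996 + n(216, 6)) + R(-170, 297) = (-49996 + 159) + (-170 - 1*297**2) = -49837 + (-170 - 1*88209) = -49837 + (-170 - 88209) = -49837 - 88379 = -138216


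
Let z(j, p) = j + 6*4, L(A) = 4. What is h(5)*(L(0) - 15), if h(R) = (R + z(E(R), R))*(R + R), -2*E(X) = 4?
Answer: -2970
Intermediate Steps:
E(X) = -2 (E(X) = -½*4 = -2)
z(j, p) = 24 + j (z(j, p) = j + 24 = 24 + j)
h(R) = 2*R*(22 + R) (h(R) = (R + (24 - 2))*(R + R) = (R + 22)*(2*R) = (22 + R)*(2*R) = 2*R*(22 + R))
h(5)*(L(0) - 15) = (2*5*(22 + 5))*(4 - 15) = (2*5*27)*(-11) = 270*(-11) = -2970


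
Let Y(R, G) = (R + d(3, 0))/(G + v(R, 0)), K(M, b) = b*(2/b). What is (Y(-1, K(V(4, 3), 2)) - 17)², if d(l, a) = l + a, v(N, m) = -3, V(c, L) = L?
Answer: 361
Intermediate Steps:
d(l, a) = a + l
K(M, b) = 2
Y(R, G) = (3 + R)/(-3 + G) (Y(R, G) = (R + (0 + 3))/(G - 3) = (R + 3)/(-3 + G) = (3 + R)/(-3 + G))
(Y(-1, K(V(4, 3), 2)) - 17)² = ((3 - 1)/(-3 + 2) - 17)² = (2/(-1) - 17)² = (-1*2 - 17)² = (-2 - 17)² = (-19)² = 361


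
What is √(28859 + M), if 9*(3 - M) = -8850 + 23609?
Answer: √244999/3 ≈ 164.99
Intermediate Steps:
M = -14732/9 (M = 3 - (-8850 + 23609)/9 = 3 - ⅑*14759 = 3 - 14759/9 = -14732/9 ≈ -1636.9)
√(28859 + M) = √(28859 - 14732/9) = √(244999/9) = √244999/3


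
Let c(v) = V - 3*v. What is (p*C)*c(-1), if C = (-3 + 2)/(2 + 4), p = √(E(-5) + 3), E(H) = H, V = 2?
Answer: -5*I*√2/6 ≈ -1.1785*I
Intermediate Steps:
c(v) = 2 - 3*v
p = I*√2 (p = √(-5 + 3) = √(-2) = I*√2 ≈ 1.4142*I)
C = -⅙ (C = -1/6 = -1*⅙ = -⅙ ≈ -0.16667)
(p*C)*c(-1) = ((I*√2)*(-⅙))*(2 - 3*(-1)) = (-I*√2/6)*(2 + 3) = -I*√2/6*5 = -5*I*√2/6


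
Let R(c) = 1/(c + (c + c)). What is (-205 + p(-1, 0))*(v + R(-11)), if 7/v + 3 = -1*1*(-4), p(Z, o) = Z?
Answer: -47380/33 ≈ -1435.8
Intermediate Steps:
R(c) = 1/(3*c) (R(c) = 1/(c + 2*c) = 1/(3*c))
v = 7 (v = 7/(-3 - 1*1*(-4)) = 7/(-3 - 1*(-4)) = 7/(-3 + 4) = 7/1 = 7*1 = 7)
(-205 + p(-1, 0))*(v + R(-11)) = (-205 - 1)*(7 + (1/3)/(-11)) = -206*(7 + (1/3)*(-1/11)) = -206*(7 - 1/33) = -206*230/33 = -47380/33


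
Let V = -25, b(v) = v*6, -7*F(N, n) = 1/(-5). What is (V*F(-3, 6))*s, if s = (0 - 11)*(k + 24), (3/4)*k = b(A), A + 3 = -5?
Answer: -2200/7 ≈ -314.29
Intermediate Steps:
A = -8 (A = -3 - 5 = -8)
F(N, n) = 1/35 (F(N, n) = -1/7/(-5) = -1/7*(-1/5) = 1/35)
b(v) = 6*v
k = -64 (k = 4*(6*(-8))/3 = (4/3)*(-48) = -64)
s = 440 (s = (0 - 11)*(-64 + 24) = -11*(-40) = 440)
(V*F(-3, 6))*s = -25*1/35*440 = -5/7*440 = -2200/7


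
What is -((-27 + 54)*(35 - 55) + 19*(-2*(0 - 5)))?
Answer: 350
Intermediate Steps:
-((-27 + 54)*(35 - 55) + 19*(-2*(0 - 5))) = -(27*(-20) + 19*(-2*(-5))) = -(-540 + 19*10) = -(-540 + 190) = -1*(-350) = 350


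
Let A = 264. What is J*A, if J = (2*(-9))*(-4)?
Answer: 19008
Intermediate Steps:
J = 72 (J = -18*(-4) = 72)
J*A = 72*264 = 19008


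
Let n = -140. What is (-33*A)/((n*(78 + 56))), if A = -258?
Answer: -4257/9380 ≈ -0.45384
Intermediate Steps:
(-33*A)/((n*(78 + 56))) = (-33*(-258))/((-140*(78 + 56))) = 8514/((-140*134)) = 8514/(-18760) = 8514*(-1/18760) = -4257/9380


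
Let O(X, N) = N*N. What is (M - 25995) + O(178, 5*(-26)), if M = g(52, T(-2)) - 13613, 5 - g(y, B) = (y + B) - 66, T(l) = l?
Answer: -22687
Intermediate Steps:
g(y, B) = 71 - B - y (g(y, B) = 5 - ((y + B) - 66) = 5 - ((B + y) - 66) = 5 - (-66 + B + y) = 5 + (66 - B - y) = 71 - B - y)
M = -13592 (M = (71 - 1*(-2) - 1*52) - 13613 = (71 + 2 - 52) - 13613 = 21 - 13613 = -13592)
O(X, N) = N²
(M - 25995) + O(178, 5*(-26)) = (-13592 - 25995) + (5*(-26))² = -39587 + (-130)² = -39587 + 16900 = -22687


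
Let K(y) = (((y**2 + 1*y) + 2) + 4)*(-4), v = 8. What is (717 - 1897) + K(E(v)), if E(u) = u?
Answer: -1492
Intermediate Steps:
K(y) = -24 - 4*y - 4*y**2 (K(y) = (((y**2 + y) + 2) + 4)*(-4) = (((y + y**2) + 2) + 4)*(-4) = ((2 + y + y**2) + 4)*(-4) = (6 + y + y**2)*(-4) = -24 - 4*y - 4*y**2)
(717 - 1897) + K(E(v)) = (717 - 1897) + (-24 - 4*8 - 4*8**2) = -1180 + (-24 - 32 - 4*64) = -1180 + (-24 - 32 - 256) = -1180 - 312 = -1492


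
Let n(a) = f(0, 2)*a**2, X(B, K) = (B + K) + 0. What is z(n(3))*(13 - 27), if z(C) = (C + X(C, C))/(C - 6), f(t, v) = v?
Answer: -63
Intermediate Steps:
X(B, K) = B + K
n(a) = 2*a**2
z(C) = 3*C/(-6 + C) (z(C) = (C + (C + C))/(C - 6) = (C + 2*C)/(-6 + C) = (3*C)/(-6 + C) = 3*C/(-6 + C))
z(n(3))*(13 - 27) = (3*(2*3**2)/(-6 + 2*3**2))*(13 - 27) = (3*(2*9)/(-6 + 2*9))*(-14) = (3*18/(-6 + 18))*(-14) = (3*18/12)*(-14) = (3*18*(1/12))*(-14) = (9/2)*(-14) = -63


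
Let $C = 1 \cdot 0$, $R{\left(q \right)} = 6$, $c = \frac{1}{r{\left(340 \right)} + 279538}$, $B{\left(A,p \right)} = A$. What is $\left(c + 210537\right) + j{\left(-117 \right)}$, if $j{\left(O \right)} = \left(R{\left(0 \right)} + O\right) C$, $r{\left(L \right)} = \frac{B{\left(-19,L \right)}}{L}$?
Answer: $\frac{20010047248177}{95042901} \approx 2.1054 \cdot 10^{5}$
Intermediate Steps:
$r{\left(L \right)} = - \frac{19}{L}$
$c = \frac{340}{95042901}$ ($c = \frac{1}{- \frac{19}{340} + 279538} = \frac{1}{\frac{95042901}{340}} = \frac{340}{95042901} \approx 3.5773 \cdot 10^{-6}$)
$C = 0$
$j{\left(O \right)} = 0$ ($j{\left(O \right)} = \left(6 + O\right) 0 = 0$)
$\left(c + 210537\right) + j{\left(-117 \right)} = \left(\frac{340}{95042901} + 210537\right) + 0 = \frac{20010047248177}{95042901} + 0 = \frac{20010047248177}{95042901}$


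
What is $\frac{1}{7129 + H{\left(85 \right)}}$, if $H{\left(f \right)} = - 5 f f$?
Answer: $- \frac{1}{28996} \approx -3.4488 \cdot 10^{-5}$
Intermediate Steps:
$H{\left(f \right)} = - 5 f^{2}$
$\frac{1}{7129 + H{\left(85 \right)}} = \frac{1}{7129 - 5 \cdot 85^{2}} = \frac{1}{7129 - 36125} = \frac{1}{-28996} = - \frac{1}{28996}$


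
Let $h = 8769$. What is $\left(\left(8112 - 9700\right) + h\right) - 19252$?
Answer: $-12071$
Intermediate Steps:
$\left(\left(8112 - 9700\right) + h\right) - 19252 = \left(\left(8112 - 9700\right) + 8769\right) - 19252 = \left(-1588 + 8769\right) - 19252 = 7181 - 19252 = -12071$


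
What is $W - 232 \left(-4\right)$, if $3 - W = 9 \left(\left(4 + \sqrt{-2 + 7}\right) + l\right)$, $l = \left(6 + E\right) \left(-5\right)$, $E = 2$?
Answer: $1255 - 9 \sqrt{5} \approx 1234.9$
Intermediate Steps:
$l = -40$ ($l = \left(6 + 2\right) \left(-5\right) = 8 \left(-5\right) = -40$)
$W = 327 - 9 \sqrt{5}$ ($W = 3 - 9 \left(\left(4 + \sqrt{-2 + 7}\right) - 40\right) = 3 - 9 \left(\left(4 + \sqrt{5}\right) - 40\right) = 3 - 9 \left(-36 + \sqrt{5}\right) = 3 - \left(-324 + 9 \sqrt{5}\right) = 3 + \left(324 - 9 \sqrt{5}\right) = 327 - 9 \sqrt{5} \approx 306.88$)
$W - 232 \left(-4\right) = \left(327 - 9 \sqrt{5}\right) - 232 \left(-4\right) = \left(327 - 9 \sqrt{5}\right) - -928 = \left(327 - 9 \sqrt{5}\right) + 928 = 1255 - 9 \sqrt{5}$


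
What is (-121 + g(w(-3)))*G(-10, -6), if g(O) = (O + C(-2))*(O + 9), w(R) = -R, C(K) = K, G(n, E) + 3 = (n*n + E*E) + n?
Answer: -13407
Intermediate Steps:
G(n, E) = -3 + n + E**2 + n**2 (G(n, E) = -3 + ((n*n + E*E) + n) = -3 + ((n**2 + E**2) + n) = -3 + ((E**2 + n**2) + n) = -3 + (n + E**2 + n**2) = -3 + n + E**2 + n**2)
g(O) = (-2 + O)*(9 + O) (g(O) = (O - 2)*(O + 9) = (-2 + O)*(9 + O))
(-121 + g(w(-3)))*G(-10, -6) = (-121 + (-18 + (-1*(-3))**2 + 7*(-1*(-3))))*(-3 - 10 + (-6)**2 + (-10)**2) = (-121 + (-18 + 3**2 + 7*3))*(-3 - 10 + 36 + 100) = (-121 + (-18 + 9 + 21))*123 = (-121 + 12)*123 = -109*123 = -13407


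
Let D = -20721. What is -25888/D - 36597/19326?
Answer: -86004983/133484682 ≈ -0.64431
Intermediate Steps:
-25888/D - 36597/19326 = -25888/(-20721) - 36597/19326 = -25888*(-1/20721) - 36597*1/19326 = 25888/20721 - 12199/6442 = -86004983/133484682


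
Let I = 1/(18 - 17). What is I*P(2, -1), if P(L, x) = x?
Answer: -1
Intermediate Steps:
I = 1 (I = 1/1 = 1)
I*P(2, -1) = 1*(-1) = -1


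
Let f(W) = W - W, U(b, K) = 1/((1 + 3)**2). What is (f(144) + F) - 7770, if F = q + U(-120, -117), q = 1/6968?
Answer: -108281847/13936 ≈ -7769.9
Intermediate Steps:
q = 1/6968 ≈ 0.00014351
U(b, K) = 1/16 (U(b, K) = 1/(4**2) = 1/16)
f(W) = 0
F = 873/13936 (F = 1/6968 + 1/16 = 873/13936 ≈ 0.062644)
(f(144) + F) - 7770 = (0 + 873/13936) - 7770 = 873/13936 - 7770 = -108281847/13936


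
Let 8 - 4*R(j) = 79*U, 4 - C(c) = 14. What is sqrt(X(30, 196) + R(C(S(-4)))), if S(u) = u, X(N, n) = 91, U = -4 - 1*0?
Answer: 2*sqrt(43) ≈ 13.115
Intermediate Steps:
U = -4 (U = -4 + 0 = -4)
C(c) = -10 (C(c) = 4 - 1*14 = 4 - 14 = -10)
R(j) = 81 (R(j) = 2 - 79*(-4)/4 = 2 - 1/4*(-316) = 2 + 79 = 81)
sqrt(X(30, 196) + R(C(S(-4)))) = sqrt(91 + 81) = sqrt(172) = 2*sqrt(43)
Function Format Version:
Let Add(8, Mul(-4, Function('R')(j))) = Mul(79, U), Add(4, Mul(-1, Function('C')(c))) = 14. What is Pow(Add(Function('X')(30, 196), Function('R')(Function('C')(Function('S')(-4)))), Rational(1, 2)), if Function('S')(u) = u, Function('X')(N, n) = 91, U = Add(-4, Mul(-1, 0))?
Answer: Mul(2, Pow(43, Rational(1, 2))) ≈ 13.115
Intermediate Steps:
U = -4 (U = Add(-4, 0) = -4)
Function('C')(c) = -10 (Function('C')(c) = Add(4, Mul(-1, 14)) = Add(4, -14) = -10)
Function('R')(j) = 81 (Function('R')(j) = Add(2, Mul(Rational(-1, 4), Mul(79, -4))) = Add(2, Mul(Rational(-1, 4), -316)) = Add(2, 79) = 81)
Pow(Add(Function('X')(30, 196), Function('R')(Function('C')(Function('S')(-4)))), Rational(1, 2)) = Pow(Add(91, 81), Rational(1, 2)) = Pow(172, Rational(1, 2)) = Mul(2, Pow(43, Rational(1, 2)))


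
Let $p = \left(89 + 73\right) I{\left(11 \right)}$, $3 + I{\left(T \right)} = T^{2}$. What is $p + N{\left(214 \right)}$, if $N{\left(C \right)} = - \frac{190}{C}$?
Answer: $\frac{2045317}{107} \approx 19115.0$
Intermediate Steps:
$I{\left(T \right)} = -3 + T^{2}$
$p = 19116$ ($p = \left(89 + 73\right) \left(-3 + 11^{2}\right) = 162 \left(-3 + 121\right) = 162 \cdot 118 = 19116$)
$p + N{\left(214 \right)} = 19116 - \frac{190}{214} = 19116 - \frac{95}{107} = \frac{2045317}{107}$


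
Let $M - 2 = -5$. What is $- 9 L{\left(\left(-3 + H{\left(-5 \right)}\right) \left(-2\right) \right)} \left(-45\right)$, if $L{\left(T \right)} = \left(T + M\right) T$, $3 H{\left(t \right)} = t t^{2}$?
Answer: $3123540$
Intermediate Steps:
$M = -3$ ($M = 2 - 5 = -3$)
$H{\left(t \right)} = \frac{t^{3}}{3}$ ($H{\left(t \right)} = \frac{t t^{2}}{3} = \frac{t^{3}}{3}$)
$L{\left(T \right)} = T \left(-3 + T\right)$ ($L{\left(T \right)} = \left(T - 3\right) T = \left(-3 + T\right) T = T \left(-3 + T\right)$)
$- 9 L{\left(\left(-3 + H{\left(-5 \right)}\right) \left(-2\right) \right)} \left(-45\right) = - 9 \left(-3 + \frac{\left(-5\right)^{3}}{3}\right) \left(-2\right) \left(-3 + \left(-3 + \frac{\left(-5\right)^{3}}{3}\right) \left(-2\right)\right) \left(-45\right) = - 9 \left(-3 + \frac{1}{3} \left(-125\right)\right) \left(-2\right) \left(-3 + \left(-3 + \frac{1}{3} \left(-125\right)\right) \left(-2\right)\right) \left(-45\right) = - 9 \left(-3 - \frac{125}{3}\right) \left(-2\right) \left(-3 + \left(-3 - \frac{125}{3}\right) \left(-2\right)\right) \left(-45\right) = - 9 \left(- \frac{134}{3}\right) \left(-2\right) \left(-3 - - \frac{268}{3}\right) \left(-45\right) = - 9 \frac{268 \left(-3 + \frac{268}{3}\right)}{3} \left(-45\right) = - 9 \cdot \frac{268}{3} \cdot \frac{259}{3} \left(-45\right) = \left(-9\right) \frac{69412}{9} \left(-45\right) = \left(-69412\right) \left(-45\right) = 3123540$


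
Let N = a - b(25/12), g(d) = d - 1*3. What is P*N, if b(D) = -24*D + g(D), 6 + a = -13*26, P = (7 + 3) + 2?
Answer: -3517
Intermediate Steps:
g(d) = -3 + d (g(d) = d - 3 = -3 + d)
P = 12 (P = 10 + 2 = 12)
a = -344 (a = -6 - 13*26 = -6 - 338 = -344)
b(D) = -3 - 23*D (b(D) = -24*D + (-3 + D) = -3 - 23*D)
N = -3517/12 (N = -344 - (-3 - 575/12) = -344 - 1*(-611/12) = -344 + 611/12 = -3517/12 ≈ -293.08)
P*N = 12*(-3517/12) = -3517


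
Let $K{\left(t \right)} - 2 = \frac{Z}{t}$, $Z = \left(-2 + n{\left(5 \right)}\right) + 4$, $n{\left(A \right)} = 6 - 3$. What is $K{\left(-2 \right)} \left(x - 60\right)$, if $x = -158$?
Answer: $109$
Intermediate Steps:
$n{\left(A \right)} = 3$ ($n{\left(A \right)} = 6 - 3 = 3$)
$Z = 5$ ($Z = \left(-2 + 3\right) + 4 = 1 + 4 = 5$)
$K{\left(t \right)} = 2 + \frac{5}{t}$
$K{\left(-2 \right)} \left(x - 60\right) = \left(2 + \frac{5}{-2}\right) \left(-158 - 60\right) = \left(2 + 5 \left(- \frac{1}{2}\right)\right) \left(-218\right) = \left(2 - \frac{5}{2}\right) \left(-218\right) = \left(- \frac{1}{2}\right) \left(-218\right) = 109$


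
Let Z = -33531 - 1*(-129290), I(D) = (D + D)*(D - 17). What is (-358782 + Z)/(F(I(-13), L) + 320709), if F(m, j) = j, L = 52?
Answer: -263023/320761 ≈ -0.82000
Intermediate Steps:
I(D) = 2*D*(-17 + D) (I(D) = (2*D)*(-17 + D) = 2*D*(-17 + D))
Z = 95759 (Z = -33531 + 129290 = 95759)
(-358782 + Z)/(F(I(-13), L) + 320709) = (-358782 + 95759)/(52 + 320709) = -263023/320761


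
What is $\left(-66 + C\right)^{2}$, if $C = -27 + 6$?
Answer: $7569$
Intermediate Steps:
$C = -21$
$\left(-66 + C\right)^{2} = \left(-66 - 21\right)^{2} = \left(-87\right)^{2} = 7569$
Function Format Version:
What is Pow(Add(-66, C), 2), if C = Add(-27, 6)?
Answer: 7569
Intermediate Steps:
C = -21
Pow(Add(-66, C), 2) = Pow(Add(-66, -21), 2) = Pow(-87, 2) = 7569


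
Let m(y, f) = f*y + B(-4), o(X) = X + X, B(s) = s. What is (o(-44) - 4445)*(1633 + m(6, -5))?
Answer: -7248267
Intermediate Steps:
o(X) = 2*X
m(y, f) = -4 + f*y (m(y, f) = f*y - 4 = -4 + f*y)
(o(-44) - 4445)*(1633 + m(6, -5)) = (2*(-44) - 4445)*(1633 + (-4 - 5*6)) = (-88 - 4445)*(1633 + (-4 - 30)) = -4533*(1633 - 34) = -4533*1599 = -7248267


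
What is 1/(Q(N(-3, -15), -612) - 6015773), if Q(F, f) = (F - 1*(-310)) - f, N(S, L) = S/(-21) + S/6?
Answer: -14/84207919 ≈ -1.6626e-7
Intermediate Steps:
N(S, L) = 5*S/42 (N(S, L) = S*(-1/21) + S*(⅙) = -S/21 + S/6 = 5*S/42)
Q(F, f) = 310 + F - f (Q(F, f) = (F + 310) - f = (310 + F) - f = 310 + F - f)
1/(Q(N(-3, -15), -612) - 6015773) = 1/((310 + (5/42)*(-3) - 1*(-612)) - 6015773) = 1/((310 - 5/14 + 612) - 6015773) = 1/(12903/14 - 6015773) = 1/(-84207919/14) = -14/84207919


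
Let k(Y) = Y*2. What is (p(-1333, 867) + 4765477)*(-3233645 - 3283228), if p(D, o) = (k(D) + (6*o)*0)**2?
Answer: -77375048185809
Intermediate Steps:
k(Y) = 2*Y
p(D, o) = 4*D**2 (p(D, o) = (2*D + (6*o)*0)**2 = (2*D + 0)**2 = (2*D)**2 = 4*D**2)
(p(-1333, 867) + 4765477)*(-3233645 - 3283228) = (4*(-1333)**2 + 4765477)*(-3233645 - 3283228) = (4*1776889 + 4765477)*(-6516873) = (7107556 + 4765477)*(-6516873) = 11873033*(-6516873) = -77375048185809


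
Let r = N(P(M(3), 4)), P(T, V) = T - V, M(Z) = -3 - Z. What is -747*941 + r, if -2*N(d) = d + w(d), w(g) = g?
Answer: -702917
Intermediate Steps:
N(d) = -d (N(d) = -(d + d)/2 = -d)
r = 10 (r = -((-3 - 1*3) - 1*4) = -((-3 - 3) - 4) = -(-6 - 4) = -1*(-10) = 10)
-747*941 + r = -747*941 + 10 = -702927 + 10 = -702917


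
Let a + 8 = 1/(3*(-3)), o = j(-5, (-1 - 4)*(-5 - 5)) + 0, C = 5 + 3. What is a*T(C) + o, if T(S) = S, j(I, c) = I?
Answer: -629/9 ≈ -69.889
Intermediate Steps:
C = 8
o = -5 (o = -5 + 0 = -5)
a = -73/9 (a = -8 + 1/(3*(-3)) = -8 + (⅓)*(-⅓) = -8 - ⅑ = -73/9 ≈ -8.1111)
a*T(C) + o = -73/9*8 - 5 = -584/9 - 5 = -629/9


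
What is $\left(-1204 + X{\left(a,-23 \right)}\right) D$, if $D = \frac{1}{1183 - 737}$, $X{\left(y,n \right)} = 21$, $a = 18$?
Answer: $- \frac{1183}{446} \approx -2.6525$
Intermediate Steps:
$D = \frac{1}{446} \approx 0.0022422$
$\left(-1204 + X{\left(a,-23 \right)}\right) D = \left(-1204 + 21\right) \frac{1}{446} = \left(-1183\right) \frac{1}{446} = - \frac{1183}{446}$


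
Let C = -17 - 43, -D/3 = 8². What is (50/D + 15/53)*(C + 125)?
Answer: 7475/5088 ≈ 1.4691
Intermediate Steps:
D = -192 (D = -3*8² = -3*64 = -192)
C = -60
(50/D + 15/53)*(C + 125) = (50/(-192) + 15/53)*(-60 + 125) = (50*(-1/192) + 15*(1/53))*65 = (-25/96 + 15/53)*65 = (115/5088)*65 = 7475/5088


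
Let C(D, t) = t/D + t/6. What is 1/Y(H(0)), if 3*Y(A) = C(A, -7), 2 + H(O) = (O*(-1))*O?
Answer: 9/7 ≈ 1.2857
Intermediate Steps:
H(O) = -2 - O² (H(O) = -2 + (O*(-1))*O = -2 + (-O)*O = -2 - O²)
C(D, t) = t/6 + t/D (C(D, t) = t/D + t*(⅙) = t/D + t/6 = t/6 + t/D)
Y(A) = -7/18 - 7/(3*A) (Y(A) = ((⅙)*(-7) - 7/A)/3 = (-7/6 - 7/A)/3 = -7/18 - 7/(3*A))
1/Y(H(0)) = 1/(7*(-6 - (-2 - 1*0²))/(18*(-2 - 1*0²))) = 1/(7*(-6 - (-2 - 1*0))/(18*(-2 - 1*0))) = 1/(7*(-6 - (-2 + 0))/(18*(-2 + 0))) = 1/((7/18)*(-6 - 1*(-2))/(-2)) = 1/((7/18)*(-½)*(-6 + 2)) = 1/((7/18)*(-½)*(-4)) = 1/(7/9) = 9/7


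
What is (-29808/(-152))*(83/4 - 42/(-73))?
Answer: 11600901/2774 ≈ 4182.0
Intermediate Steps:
(-29808/(-152))*(83/4 - 42/(-73)) = (-29808*(-1)/152)*(83*(¼) - 42*(-1/73)) = (-144*(-207/152))*(83/4 + 42/73) = (3726/19)*(6227/292) = 11600901/2774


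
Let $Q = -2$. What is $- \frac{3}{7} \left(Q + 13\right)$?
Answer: $- \frac{33}{7} \approx -4.7143$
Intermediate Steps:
$- \frac{3}{7} \left(Q + 13\right) = - \frac{3}{7} \left(-2 + 13\right) = \left(-3\right) \frac{1}{7} \cdot 11 = \left(- \frac{3}{7}\right) 11 = - \frac{33}{7}$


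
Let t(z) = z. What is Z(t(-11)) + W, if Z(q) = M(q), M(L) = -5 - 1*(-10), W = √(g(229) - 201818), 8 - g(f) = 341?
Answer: 5 + I*√202151 ≈ 5.0 + 449.61*I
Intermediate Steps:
g(f) = -333 (g(f) = 8 - 1*341 = 8 - 341 = -333)
W = I*√202151 (W = √(-333 - 201818) = √(-202151) = I*√202151 ≈ 449.61*I)
M(L) = 5 (M(L) = -5 + 10 = 5)
Z(q) = 5
Z(t(-11)) + W = 5 + I*√202151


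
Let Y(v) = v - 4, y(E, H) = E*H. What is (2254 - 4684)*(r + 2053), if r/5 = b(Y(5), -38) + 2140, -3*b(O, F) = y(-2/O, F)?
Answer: -30681990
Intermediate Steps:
Y(v) = -4 + v
b(O, F) = 2*F/(3*O) (b(O, F) = -(-2/O)*F/3 = -(-2)*F/(3*O) = 2*F/(3*O))
r = 31720/3 (r = 5*((⅔)*(-38)/(-4 + 5) + 2140) = 5*((⅔)*(-38)/1 + 2140) = 5*((⅔)*(-38)*1 + 2140) = 5*(-76/3 + 2140) = 5*(6344/3) = 31720/3 ≈ 10573.)
(2254 - 4684)*(r + 2053) = (2254 - 4684)*(31720/3 + 2053) = -2430*37879/3 = -30681990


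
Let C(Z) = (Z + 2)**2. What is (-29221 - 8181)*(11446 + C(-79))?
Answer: -649859750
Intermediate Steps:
C(Z) = (2 + Z)**2
(-29221 - 8181)*(11446 + C(-79)) = (-29221 - 8181)*(11446 + (2 - 79)**2) = -37402*(11446 + (-77)**2) = -37402*(11446 + 5929) = -37402*17375 = -649859750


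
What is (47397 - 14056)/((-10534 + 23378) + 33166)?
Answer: 33341/46010 ≈ 0.72465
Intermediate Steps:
(47397 - 14056)/((-10534 + 23378) + 33166) = 33341/(12844 + 33166) = 33341/46010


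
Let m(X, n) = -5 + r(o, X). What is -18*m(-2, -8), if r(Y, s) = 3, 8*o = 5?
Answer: 36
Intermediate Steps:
o = 5/8 (o = (1/8)*5 = 5/8 ≈ 0.62500)
m(X, n) = -2 (m(X, n) = -5 + 3 = -2)
-18*m(-2, -8) = -18*(-2) = 36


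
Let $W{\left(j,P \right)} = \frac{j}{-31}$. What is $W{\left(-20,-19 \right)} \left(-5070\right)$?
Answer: $- \frac{101400}{31} \approx -3271.0$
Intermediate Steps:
$W{\left(j,P \right)} = - \frac{j}{31}$ ($W{\left(j,P \right)} = j \left(- \frac{1}{31}\right) = - \frac{j}{31}$)
$W{\left(-20,-19 \right)} \left(-5070\right) = \left(- \frac{1}{31}\right) \left(-20\right) \left(-5070\right) = \frac{20}{31} \left(-5070\right) = - \frac{101400}{31}$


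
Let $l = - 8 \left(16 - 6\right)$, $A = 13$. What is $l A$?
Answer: $-1040$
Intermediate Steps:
$l = -80$ ($l = \left(-8\right) 10 = -80$)
$l A = \left(-80\right) 13 = -1040$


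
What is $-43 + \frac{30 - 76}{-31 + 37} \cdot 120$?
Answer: $-963$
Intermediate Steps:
$-43 + \frac{30 - 76}{-31 + 37} \cdot 120 = -43 + - \frac{46}{6} \cdot 120 = -43 + \left(-46\right) \frac{1}{6} \cdot 120 = -43 - 920 = -963$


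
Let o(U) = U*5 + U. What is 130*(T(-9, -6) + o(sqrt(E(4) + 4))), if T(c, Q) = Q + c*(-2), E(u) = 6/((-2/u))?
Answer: 1560 + 1560*I*sqrt(2) ≈ 1560.0 + 2206.2*I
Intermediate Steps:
E(u) = -3*u (E(u) = 6*(-u/2) = -3*u)
T(c, Q) = Q - 2*c
o(U) = 6*U (o(U) = 5*U + U = 6*U)
130*(T(-9, -6) + o(sqrt(E(4) + 4))) = 130*((-6 - 2*(-9)) + 6*sqrt(-3*4 + 4)) = 130*((-6 + 18) + 6*sqrt(-12 + 4)) = 130*(12 + 6*sqrt(-8)) = 130*(12 + 6*(2*I*sqrt(2))) = 130*(12 + 12*I*sqrt(2)) = 1560 + 1560*I*sqrt(2)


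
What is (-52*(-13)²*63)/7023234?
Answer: -92274/1170539 ≈ -0.078830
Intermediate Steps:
(-52*(-13)²*63)/7023234 = (-52*169*63)*(1/7023234) = -8788*63*(1/7023234) = -553644*1/7023234 = -92274/1170539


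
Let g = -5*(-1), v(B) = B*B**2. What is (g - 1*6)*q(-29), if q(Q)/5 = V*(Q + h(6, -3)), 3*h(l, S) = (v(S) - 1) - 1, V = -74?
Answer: -42920/3 ≈ -14307.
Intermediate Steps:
v(B) = B**3
g = 5
h(l, S) = -2/3 + S**3/3 (h(l, S) = ((S**3 - 1) - 1)/3 = ((-1 + S**3) - 1)/3 = (-2 + S**3)/3 = -2/3 + S**3/3)
q(Q) = 10730/3 - 370*Q (q(Q) = 5*(-74*(Q + (-2/3 + (1/3)*(-3)**3))) = 5*(-74*(Q + (-2/3 + (1/3)*(-27)))) = 5*(-74*(Q + (-2/3 - 9))) = 5*(-74*(Q - 29/3)) = 5*(-74*(-29/3 + Q)) = 5*(2146/3 - 74*Q) = 10730/3 - 370*Q)
(g - 1*6)*q(-29) = (5 - 1*6)*(10730/3 - 370*(-29)) = (5 - 6)*(10730/3 + 10730) = -1*42920/3 = -42920/3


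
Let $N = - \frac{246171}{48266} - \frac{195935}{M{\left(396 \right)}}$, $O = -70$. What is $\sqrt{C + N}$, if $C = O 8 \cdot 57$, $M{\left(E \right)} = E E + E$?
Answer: $\frac{i \sqrt{12765585380256541075111}}{632332866} \approx 178.68 i$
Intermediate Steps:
$M{\left(E \right)} = E + E^{2}$ ($M{\left(E \right)} = E^{2} + E = E + E^{2}$)
$C = -31920$ ($C = \left(-70\right) 8 \cdot 57 = \left(-560\right) 57 = -31920$)
$N = - \frac{24079016981}{3793997196}$ ($N = - \frac{246171}{48266} - \frac{195935}{396 \left(1 + 396\right)} = \left(-246171\right) \frac{1}{48266} - \frac{195935}{396 \cdot 397} = - \frac{246171}{48266} - \frac{195935}{157212} = - \frac{24079016981}{3793997196} \approx -6.3466$)
$\sqrt{C + N} = \sqrt{-31920 - \frac{24079016981}{3793997196}} = \sqrt{- \frac{121128469513301}{3793997196}} = \frac{i \sqrt{12765585380256541075111}}{632332866}$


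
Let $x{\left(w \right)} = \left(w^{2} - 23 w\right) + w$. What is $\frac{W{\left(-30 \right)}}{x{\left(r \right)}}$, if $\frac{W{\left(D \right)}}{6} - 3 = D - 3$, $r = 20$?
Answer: $\frac{9}{2} \approx 4.5$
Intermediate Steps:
$W{\left(D \right)} = 6 D$ ($W{\left(D \right)} = 18 + 6 \left(D - 3\right) = 18 + 6 \left(-3 + D\right) = 18 + \left(-18 + 6 D\right) = 6 D$)
$x{\left(w \right)} = w^{2} - 22 w$
$\frac{W{\left(-30 \right)}}{x{\left(r \right)}} = \frac{6 \left(-30\right)}{20 \left(-22 + 20\right)} = - \frac{180}{20 \left(-2\right)} = - \frac{180}{-40} = \left(-180\right) \left(- \frac{1}{40}\right) = \frac{9}{2}$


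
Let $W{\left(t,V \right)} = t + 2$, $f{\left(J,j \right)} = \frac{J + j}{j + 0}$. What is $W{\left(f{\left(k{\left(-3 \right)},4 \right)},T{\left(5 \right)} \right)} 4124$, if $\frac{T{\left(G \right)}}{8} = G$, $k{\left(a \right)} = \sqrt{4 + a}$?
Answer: $13403$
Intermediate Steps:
$f{\left(J,j \right)} = \frac{J + j}{j}$
$T{\left(G \right)} = 8 G$
$W{\left(t,V \right)} = 2 + t$
$W{\left(f{\left(k{\left(-3 \right)},4 \right)},T{\left(5 \right)} \right)} 4124 = \left(2 + \frac{\sqrt{4 - 3} + 4}{4}\right) 4124 = \left(2 + \frac{\sqrt{1} + 4}{4}\right) 4124 = \left(2 + \frac{1 + 4}{4}\right) 4124 = \left(2 + \frac{1}{4} \cdot 5\right) 4124 = \left(2 + \frac{5}{4}\right) 4124 = \frac{13}{4} \cdot 4124 = 13403$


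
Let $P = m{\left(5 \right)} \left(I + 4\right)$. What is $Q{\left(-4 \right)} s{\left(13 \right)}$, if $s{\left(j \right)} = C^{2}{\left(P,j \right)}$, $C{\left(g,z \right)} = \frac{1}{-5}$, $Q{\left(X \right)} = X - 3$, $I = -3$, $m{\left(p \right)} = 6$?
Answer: $- \frac{7}{25} \approx -0.28$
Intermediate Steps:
$Q{\left(X \right)} = -3 + X$
$P = 6$ ($P = 6 \left(-3 + 4\right) = 6 \cdot 1 = 6$)
$C{\left(g,z \right)} = - \frac{1}{5}$
$s{\left(j \right)} = \frac{1}{25}$ ($s{\left(j \right)} = \left(- \frac{1}{5}\right)^{2} = \frac{1}{25}$)
$Q{\left(-4 \right)} s{\left(13 \right)} = \left(-3 - 4\right) \frac{1}{25} = \left(-7\right) \frac{1}{25} = - \frac{7}{25}$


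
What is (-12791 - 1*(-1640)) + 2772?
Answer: -8379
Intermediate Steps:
(-12791 - 1*(-1640)) + 2772 = (-12791 + 1640) + 2772 = -11151 + 2772 = -8379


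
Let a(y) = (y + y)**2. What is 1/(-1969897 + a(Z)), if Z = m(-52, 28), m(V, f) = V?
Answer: -1/1959081 ≈ -5.1044e-7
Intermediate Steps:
Z = -52
a(y) = 4*y**2 (a(y) = (2*y)**2 = 4*y**2)
1/(-1969897 + a(Z)) = 1/(-1969897 + 4*(-52)**2) = 1/(-1969897 + 4*2704) = 1/(-1969897 + 10816) = 1/(-1959081) = -1/1959081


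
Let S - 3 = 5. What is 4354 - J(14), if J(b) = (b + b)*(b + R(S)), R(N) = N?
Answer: 3738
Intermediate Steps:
S = 8 (S = 3 + 5 = 8)
J(b) = 2*b*(8 + b) (J(b) = (b + b)*(b + 8) = (2*b)*(8 + b) = 2*b*(8 + b))
4354 - J(14) = 4354 - 2*14*(8 + 14) = 4354 - 2*14*22 = 4354 - 1*616 = 4354 - 616 = 3738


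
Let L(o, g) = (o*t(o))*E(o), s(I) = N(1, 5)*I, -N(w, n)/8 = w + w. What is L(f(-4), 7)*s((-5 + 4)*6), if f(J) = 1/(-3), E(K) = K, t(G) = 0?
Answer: 0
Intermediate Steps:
N(w, n) = -16*w (N(w, n) = -8*(w + w) = -16*w)
s(I) = -16*I (s(I) = (-16*1)*I = -16*I)
f(J) = -⅓
L(o, g) = 0 (L(o, g) = (o*0)*o = 0*o = 0)
L(f(-4), 7)*s((-5 + 4)*6) = 0*(-16*(-5 + 4)*6) = 0*(-(-16)*6) = 0*(-16*(-6)) = 0*96 = 0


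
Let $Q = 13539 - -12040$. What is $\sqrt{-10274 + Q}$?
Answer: $\sqrt{15305} \approx 123.71$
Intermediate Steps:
$Q = 25579$ ($Q = 13539 + 12040 = 25579$)
$\sqrt{-10274 + Q} = \sqrt{-10274 + 25579} = \sqrt{15305}$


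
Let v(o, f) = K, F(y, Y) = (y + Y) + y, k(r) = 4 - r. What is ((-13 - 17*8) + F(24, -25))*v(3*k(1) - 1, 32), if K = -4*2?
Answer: 1008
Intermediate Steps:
F(y, Y) = Y + 2*y (F(y, Y) = (Y + y) + y = Y + 2*y)
K = -8
v(o, f) = -8
((-13 - 17*8) + F(24, -25))*v(3*k(1) - 1, 32) = ((-13 - 17*8) + (-25 + 2*24))*(-8) = ((-13 - 136) + (-25 + 48))*(-8) = (-149 + 23)*(-8) = -126*(-8) = 1008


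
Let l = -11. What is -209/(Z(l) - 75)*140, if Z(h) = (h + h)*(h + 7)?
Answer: -29260/13 ≈ -2250.8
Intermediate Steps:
Z(h) = 2*h*(7 + h) (Z(h) = (2*h)*(7 + h) = 2*h*(7 + h))
-209/(Z(l) - 75)*140 = -209/(2*(-11)*(7 - 11) - 75)*140 = -209/(2*(-11)*(-4) - 75)*140 = -209/(88 - 75)*140 = -209/13*140 = -29260/13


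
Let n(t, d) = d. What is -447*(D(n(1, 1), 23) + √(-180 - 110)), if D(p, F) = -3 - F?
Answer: 11622 - 447*I*√290 ≈ 11622.0 - 7612.1*I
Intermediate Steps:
-447*(D(n(1, 1), 23) + √(-180 - 110)) = -447*((-3 - 1*23) + √(-180 - 110)) = -447*((-3 - 23) + √(-290)) = -447*(-26 + I*√290) = 11622 - 447*I*√290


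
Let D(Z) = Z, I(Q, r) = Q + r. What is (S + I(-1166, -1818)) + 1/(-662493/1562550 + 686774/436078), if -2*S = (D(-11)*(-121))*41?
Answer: -7912422886097299/261406697082 ≈ -30269.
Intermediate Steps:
S = -54571/2 (S = -(-11*(-121))*41/2 = -1331*41/2 = -½*54571 = -54571/2 ≈ -27286.)
(S + I(-1166, -1818)) + 1/(-662493/1562550 + 686774/436078) = (-54571/2 + (-1166 - 1818)) + 1/(-662493/1562550 + 686774/436078) = (-54571/2 - 2984) + 1/(-662493*1/1562550 + 686774*(1/436078)) = -60539/2 + 1/(-220831/520850 + 343387/218039) = -60539/2 + 1/(130703348541/113565613150) = -60539/2 + 113565613150/130703348541 = -7912422886097299/261406697082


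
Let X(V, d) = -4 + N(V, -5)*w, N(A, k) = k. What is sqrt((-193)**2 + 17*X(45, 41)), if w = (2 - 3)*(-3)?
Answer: sqrt(36926) ≈ 192.16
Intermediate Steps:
w = 3 (w = -1*(-3) = 3)
X(V, d) = -19 (X(V, d) = -4 - 5*3 = -4 - 15 = -19)
sqrt((-193)**2 + 17*X(45, 41)) = sqrt((-193)**2 + 17*(-19)) = sqrt(37249 - 323) = sqrt(36926)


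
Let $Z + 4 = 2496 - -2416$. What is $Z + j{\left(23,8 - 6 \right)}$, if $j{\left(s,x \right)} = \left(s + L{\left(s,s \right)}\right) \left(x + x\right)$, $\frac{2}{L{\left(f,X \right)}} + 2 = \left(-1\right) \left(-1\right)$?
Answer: $4992$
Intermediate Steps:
$L{\left(f,X \right)} = -2$ ($L{\left(f,X \right)} = \frac{2}{-2 - -1} = \frac{2}{-2 + 1} = \frac{2}{-1} = 2 \left(-1\right) = -2$)
$Z = 4908$ ($Z = -4 + \left(2496 - -2416\right) = -4 + \left(2496 + 2416\right) = -4 + 4912 = 4908$)
$j{\left(s,x \right)} = 2 x \left(-2 + s\right)$ ($j{\left(s,x \right)} = \left(s - 2\right) \left(x + x\right) = \left(-2 + s\right) 2 x = 2 x \left(-2 + s\right)$)
$Z + j{\left(23,8 - 6 \right)} = 4908 + 2 \left(8 - 6\right) \left(-2 + 23\right) = 4908 + 2 \left(8 - 6\right) 21 = 4908 + 2 \cdot 2 \cdot 21 = 4908 + 84 = 4992$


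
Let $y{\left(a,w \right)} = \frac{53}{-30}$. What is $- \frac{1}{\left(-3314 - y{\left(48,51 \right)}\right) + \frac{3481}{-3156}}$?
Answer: $\frac{5260}{17428149} \approx 0.00030181$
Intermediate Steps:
$y{\left(a,w \right)} = - \frac{53}{30}$ ($y{\left(a,w \right)} = 53 \left(- \frac{1}{30}\right) = - \frac{53}{30}$)
$- \frac{1}{\left(-3314 - y{\left(48,51 \right)}\right) + \frac{3481}{-3156}} = - \frac{1}{\left(-3314 - - \frac{53}{30}\right) + \frac{3481}{-3156}} = - \frac{1}{\left(-3314 + \frac{53}{30}\right) + 3481 \left(- \frac{1}{3156}\right)} = - \frac{1}{- \frac{99367}{30} - \frac{3481}{3156}} = - \frac{1}{- \frac{17428149}{5260}} = \left(-1\right) \left(- \frac{5260}{17428149}\right) = \frac{5260}{17428149}$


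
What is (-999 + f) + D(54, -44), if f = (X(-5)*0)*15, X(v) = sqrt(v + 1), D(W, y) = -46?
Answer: -1045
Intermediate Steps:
X(v) = sqrt(1 + v)
f = 0 (f = (sqrt(1 - 5)*0)*15 = (sqrt(-4)*0)*15 = ((2*I)*0)*15 = 0*15 = 0)
(-999 + f) + D(54, -44) = (-999 + 0) - 46 = -999 - 46 = -1045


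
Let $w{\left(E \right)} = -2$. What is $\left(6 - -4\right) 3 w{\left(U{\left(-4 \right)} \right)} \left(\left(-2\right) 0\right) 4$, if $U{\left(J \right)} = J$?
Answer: $0$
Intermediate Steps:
$\left(6 - -4\right) 3 w{\left(U{\left(-4 \right)} \right)} \left(\left(-2\right) 0\right) 4 = \left(6 - -4\right) 3 \left(-2\right) \left(\left(-2\right) 0\right) 4 = \left(6 + 4\right) 3 \left(-2\right) 0 \cdot 4 = 10 \cdot 3 \left(-2\right) 0 \cdot 4 = 30 \left(-2\right) 0 \cdot 4 = \left(-60\right) 0 \cdot 4 = 0 \cdot 4 = 0$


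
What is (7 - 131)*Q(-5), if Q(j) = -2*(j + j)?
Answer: -2480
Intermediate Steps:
Q(j) = -4*j
(7 - 131)*Q(-5) = (7 - 131)*(-4*(-5)) = -124*20 = -2480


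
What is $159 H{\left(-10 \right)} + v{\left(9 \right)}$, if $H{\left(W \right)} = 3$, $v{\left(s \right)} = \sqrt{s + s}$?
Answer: $477 + 3 \sqrt{2} \approx 481.24$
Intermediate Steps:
$v{\left(s \right)} = \sqrt{2} \sqrt{s}$ ($v{\left(s \right)} = \sqrt{2 s} = \sqrt{2} \sqrt{s}$)
$159 H{\left(-10 \right)} + v{\left(9 \right)} = 159 \cdot 3 + \sqrt{2} \sqrt{9} = 477 + \sqrt{2} \cdot 3 = 477 + 3 \sqrt{2}$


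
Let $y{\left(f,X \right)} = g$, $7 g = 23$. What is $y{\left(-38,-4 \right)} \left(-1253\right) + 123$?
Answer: $-3994$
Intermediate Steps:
$g = \frac{23}{7}$ ($g = \frac{1}{7} \cdot 23 = \frac{23}{7} \approx 3.2857$)
$y{\left(f,X \right)} = \frac{23}{7}$
$y{\left(-38,-4 \right)} \left(-1253\right) + 123 = \frac{23}{7} \left(-1253\right) + 123 = -4117 + 123 = -3994$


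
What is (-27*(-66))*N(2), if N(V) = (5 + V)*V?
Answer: 24948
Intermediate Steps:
N(V) = V*(5 + V)
(-27*(-66))*N(2) = (-27*(-66))*(2*(5 + 2)) = 1782*(2*7) = 1782*14 = 24948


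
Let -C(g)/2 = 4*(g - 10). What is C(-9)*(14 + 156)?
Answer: 25840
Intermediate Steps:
C(g) = 80 - 8*g (C(g) = -8*(g - 10) = -8*(-10 + g) = -2*(-40 + 4*g) = 80 - 8*g)
C(-9)*(14 + 156) = (80 - 8*(-9))*(14 + 156) = (80 + 72)*170 = 152*170 = 25840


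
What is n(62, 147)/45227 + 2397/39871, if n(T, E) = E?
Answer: 179388/2830841 ≈ 0.063369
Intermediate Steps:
n(62, 147)/45227 + 2397/39871 = 147/45227 + 2397/39871 = 147*(1/45227) + 2397*(1/39871) = 3/923 + 2397/39871 = 179388/2830841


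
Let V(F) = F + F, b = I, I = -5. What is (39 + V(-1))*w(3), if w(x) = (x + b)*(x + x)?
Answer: -444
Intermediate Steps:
b = -5
V(F) = 2*F
w(x) = 2*x*(-5 + x) (w(x) = (x - 5)*(x + x) = (-5 + x)*(2*x) = 2*x*(-5 + x))
(39 + V(-1))*w(3) = (39 + 2*(-1))*(2*3*(-5 + 3)) = (39 - 2)*(2*3*(-2)) = 37*(-12) = -444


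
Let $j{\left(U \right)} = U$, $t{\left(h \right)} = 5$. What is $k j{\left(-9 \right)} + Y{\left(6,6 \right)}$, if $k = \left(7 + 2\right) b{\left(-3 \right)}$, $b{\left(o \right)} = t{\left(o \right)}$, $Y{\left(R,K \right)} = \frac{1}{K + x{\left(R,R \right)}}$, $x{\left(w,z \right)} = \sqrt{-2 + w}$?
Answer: $- \frac{3239}{8} \approx -404.88$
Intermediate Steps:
$Y{\left(R,K \right)} = \frac{1}{K + \sqrt{-2 + R}}$
$b{\left(o \right)} = 5$
$k = 45$ ($k = \left(7 + 2\right) 5 = 9 \cdot 5 = 45$)
$k j{\left(-9 \right)} + Y{\left(6,6 \right)} = 45 \left(-9\right) + \frac{1}{6 + \sqrt{-2 + 6}} = -405 + \frac{1}{6 + \sqrt{4}} = -405 + \frac{1}{6 + 2} = -405 + \frac{1}{8} = - \frac{3239}{8}$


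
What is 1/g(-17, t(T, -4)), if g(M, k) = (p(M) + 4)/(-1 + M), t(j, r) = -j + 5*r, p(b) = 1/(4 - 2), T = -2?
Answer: -4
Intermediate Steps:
p(b) = ½ (p(b) = 1/2 = ½)
g(M, k) = 9/(2*(-1 + M)) (g(M, k) = (½ + 4)/(-1 + M) = 9/(2*(-1 + M)))
1/g(-17, t(T, -4)) = 1/(9/(2*(-1 - 17))) = 1/((9/2)/(-18)) = 1/((9/2)*(-1/18)) = 1/(-¼) = -4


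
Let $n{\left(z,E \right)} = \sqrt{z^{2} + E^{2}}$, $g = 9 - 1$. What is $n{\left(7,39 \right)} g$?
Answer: $8 \sqrt{1570} \approx 316.99$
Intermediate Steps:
$g = 8$ ($g = 9 - 1 = 8$)
$n{\left(z,E \right)} = \sqrt{E^{2} + z^{2}}$
$n{\left(7,39 \right)} g = \sqrt{39^{2} + 7^{2}} \cdot 8 = \sqrt{1521 + 49} \cdot 8 = \sqrt{1570} \cdot 8 = 8 \sqrt{1570}$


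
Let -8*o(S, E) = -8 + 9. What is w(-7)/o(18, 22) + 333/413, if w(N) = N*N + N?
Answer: -138435/413 ≈ -335.19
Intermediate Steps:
o(S, E) = -⅛ (o(S, E) = -(-8 + 9)/8 = -⅛*1 = -⅛)
w(N) = N + N² (w(N) = N² + N = N + N²)
w(-7)/o(18, 22) + 333/413 = (-7*(1 - 7))/(-⅛) + 333/413 = -7*(-6)*(-8) + 333*(1/413) = 42*(-8) + 333/413 = -336 + 333/413 = -138435/413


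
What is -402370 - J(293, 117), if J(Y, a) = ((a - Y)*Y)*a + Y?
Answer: 5630793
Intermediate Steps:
J(Y, a) = Y + Y*a*(a - Y) (J(Y, a) = (Y*(a - Y))*a + Y = Y*a*(a - Y) + Y = Y + Y*a*(a - Y))
-402370 - J(293, 117) = -402370 - 293*(1 + 117² - 1*293*117) = -402370 - 293*(1 + 13689 - 34281) = -402370 - 293*(-20591) = -402370 - 1*(-6033163) = -402370 + 6033163 = 5630793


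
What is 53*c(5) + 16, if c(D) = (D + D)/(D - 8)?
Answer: -482/3 ≈ -160.67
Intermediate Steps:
c(D) = 2*D/(-8 + D) (c(D) = (2*D)/(-8 + D) = 2*D/(-8 + D))
53*c(5) + 16 = 53*(2*5/(-8 + 5)) + 16 = 53*(2*5/(-3)) + 16 = 53*(2*5*(-1/3)) + 16 = 53*(-10/3) + 16 = -530/3 + 16 = -482/3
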